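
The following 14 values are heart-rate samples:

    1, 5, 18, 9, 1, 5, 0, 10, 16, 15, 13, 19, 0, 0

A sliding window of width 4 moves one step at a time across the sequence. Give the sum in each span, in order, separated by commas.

1 5 18 9 → sum 33
5 18 9 1 → sum 33
18 9 1 5 → sum 33
9 1 5 0 → sum 15
1 5 0 10 → sum 16
5 0 10 16 → sum 31
0 10 16 15 → sum 41
10 16 15 13 → sum 54
16 15 13 19 → sum 63
15 13 19 0 → sum 47
13 19 0 0 → sum 32

33, 33, 33, 15, 16, 31, 41, 54, 63, 47, 32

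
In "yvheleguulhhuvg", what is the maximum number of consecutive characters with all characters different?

5

[y] len 1
[y, v] len 2
[y, v, h] len 3
[y, v, h, e] len 4
[y, v, h, e, l] len 5
[l, e] len 2
[l, e, g] len 3
[l, e, g, u] len 4
[u] len 1
[u, l] len 2
[u, l, h] len 3
[h] len 1
[h, u] len 2
[h, u, v] len 3
[h, u, v, g] len 4
Longest all-distinct length: 5.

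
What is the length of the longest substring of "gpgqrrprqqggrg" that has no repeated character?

4

[g] len 1
[g, p] len 2
[p, g] len 2
[p, g, q] len 3
[p, g, q, r] len 4
[r] len 1
[r, p] len 2
[p, r] len 2
[p, r, q] len 3
[q] len 1
[q, g] len 2
[g] len 1
[g, r] len 2
[r, g] len 2
Longest all-distinct length: 4.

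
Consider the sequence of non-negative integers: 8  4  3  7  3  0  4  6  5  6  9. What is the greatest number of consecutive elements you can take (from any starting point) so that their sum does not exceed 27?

7

Extend to the right; shrink from the left whenever the sum exceeds 27:
[8] sum 8 len 1
[8, 4] sum 12 len 2
[8, 4, 3] sum 15 len 3
[8, 4, 3, 7] sum 22 len 4
[8, 4, 3, 7, 3] sum 25 len 5
[8, 4, 3, 7, 3, 0] sum 25 len 6
[4, 3, 7, 3, 0, 4] sum 21 len 6
[4, 3, 7, 3, 0, 4, 6] sum 27 len 7
[7, 3, 0, 4, 6, 5] sum 25 len 6
[3, 0, 4, 6, 5, 6] sum 24 len 6
[6, 5, 6, 9] sum 26 len 4
Longest length seen: 7.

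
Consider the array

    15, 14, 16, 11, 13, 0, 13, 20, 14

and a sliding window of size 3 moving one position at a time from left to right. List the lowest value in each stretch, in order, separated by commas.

14, 11, 11, 0, 0, 0, 13

15 14 16 → min 14
14 16 11 → min 11
16 11 13 → min 11
11 13 0 → min 0
13 0 13 → min 0
0 13 20 → min 0
13 20 14 → min 13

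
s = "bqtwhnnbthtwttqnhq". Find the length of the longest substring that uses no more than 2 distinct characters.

4

[b] 1 distinct, len 1
[b, q] 2 distinct, len 2
[q, t] 2 distinct, len 2
[t, w] 2 distinct, len 2
[w, h] 2 distinct, len 2
[h, n] 2 distinct, len 2
[h, n, n] 2 distinct, len 3
[n, n, b] 2 distinct, len 3
[b, t] 2 distinct, len 2
[t, h] 2 distinct, len 2
[t, h, t] 2 distinct, len 3
[t, w] 2 distinct, len 2
[t, w, t] 2 distinct, len 3
[t, w, t, t] 2 distinct, len 4
[t, t, q] 2 distinct, len 3
[q, n] 2 distinct, len 2
[n, h] 2 distinct, len 2
[h, q] 2 distinct, len 2
Longest length with ≤2 distinct: 4.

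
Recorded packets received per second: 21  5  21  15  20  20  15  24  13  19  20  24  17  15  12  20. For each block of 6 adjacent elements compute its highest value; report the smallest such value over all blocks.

21 5 21 15 20 20 → max 21
5 21 15 20 20 15 → max 21
21 15 20 20 15 24 → max 24
15 20 20 15 24 13 → max 24
20 20 15 24 13 19 → max 24
20 15 24 13 19 20 → max 24
15 24 13 19 20 24 → max 24
24 13 19 20 24 17 → max 24
13 19 20 24 17 15 → max 24
19 20 24 17 15 12 → max 24
20 24 17 15 12 20 → max 24
Smallest of these is 21.

21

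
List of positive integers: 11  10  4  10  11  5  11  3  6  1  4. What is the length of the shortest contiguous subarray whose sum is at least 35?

add 11: running sum 11 < 35
add 10: running sum 21 < 35
add 4: running sum 25 < 35
end 3: [11, 10, 4, 10] sum 35, len 4
end 4: [10, 4, 10, 11] sum 35, len 4
end 5: [10, 4, 10, 11, 5] sum 40, len 5
end 6: [10, 11, 5, 11] sum 37, len 4
end 7: [10, 11, 5, 11, 3] sum 40, len 5
end 8: [11, 5, 11, 3, 6] sum 36, len 5
end 9: [11, 5, 11, 3, 6, 1] sum 37, len 6
end 10: [11, 5, 11, 3, 6, 1, 4] sum 41, len 7
Shortest qualifying length: 4.

4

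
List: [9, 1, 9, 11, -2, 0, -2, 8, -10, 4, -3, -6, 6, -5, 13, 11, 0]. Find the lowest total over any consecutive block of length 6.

Window sums for each of the 12 positions:
(9, 1, 9, 11, -2, 0) → sum 28
(1, 9, 11, -2, 0, -2) → sum 17
(9, 11, -2, 0, -2, 8) → sum 24
(11, -2, 0, -2, 8, -10) → sum 5
(-2, 0, -2, 8, -10, 4) → sum -2
(0, -2, 8, -10, 4, -3) → sum -3
(-2, 8, -10, 4, -3, -6) → sum -9
(8, -10, 4, -3, -6, 6) → sum -1
(-10, 4, -3, -6, 6, -5) → sum -14
(4, -3, -6, 6, -5, 13) → sum 9
(-3, -6, 6, -5, 13, 11) → sum 16
(-6, 6, -5, 13, 11, 0) → sum 19
Lowest of these is -14.

-14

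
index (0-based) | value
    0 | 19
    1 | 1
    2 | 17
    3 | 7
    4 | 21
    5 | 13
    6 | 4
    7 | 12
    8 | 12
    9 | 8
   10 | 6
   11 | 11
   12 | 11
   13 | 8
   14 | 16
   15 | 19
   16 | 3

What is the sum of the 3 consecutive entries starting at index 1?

Elements at indices 1..3: 1, 17, 7
sum(1, 17, 7) = 25

25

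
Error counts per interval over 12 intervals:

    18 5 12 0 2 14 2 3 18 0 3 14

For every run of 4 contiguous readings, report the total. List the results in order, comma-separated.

35, 19, 28, 18, 21, 37, 23, 24, 35

(18, 5, 12, 0) → sum 35
(5, 12, 0, 2) → sum 19
(12, 0, 2, 14) → sum 28
(0, 2, 14, 2) → sum 18
(2, 14, 2, 3) → sum 21
(14, 2, 3, 18) → sum 37
(2, 3, 18, 0) → sum 23
(3, 18, 0, 3) → sum 24
(18, 0, 3, 14) → sum 35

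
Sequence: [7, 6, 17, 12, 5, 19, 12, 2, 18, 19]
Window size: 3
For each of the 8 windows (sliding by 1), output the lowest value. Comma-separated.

(7, 6, 17) → min 6
(6, 17, 12) → min 6
(17, 12, 5) → min 5
(12, 5, 19) → min 5
(5, 19, 12) → min 5
(19, 12, 2) → min 2
(12, 2, 18) → min 2
(2, 18, 19) → min 2

6, 6, 5, 5, 5, 2, 2, 2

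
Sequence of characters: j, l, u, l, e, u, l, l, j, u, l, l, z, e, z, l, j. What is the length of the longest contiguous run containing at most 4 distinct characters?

12

add j: window [j] (1 distinct), len 1
add l: window [j, l] (2 distinct), len 2
add u: window [j, l, u] (3 distinct), len 3
add l: window [j, l, u, l] (3 distinct), len 4
add e: window [j, l, u, l, e] (4 distinct), len 5
add u: window [j, l, u, l, e, u] (4 distinct), len 6
add l: window [j, l, u, l, e, u, l] (4 distinct), len 7
add l: window [j, l, u, l, e, u, l, l] (4 distinct), len 8
add j: window [j, l, u, l, e, u, l, l, j] (4 distinct), len 9
add u: window [j, l, u, l, e, u, l, l, j, u] (4 distinct), len 10
add l: window [j, l, u, l, e, u, l, l, j, u, l] (4 distinct), len 11
add l: window [j, l, u, l, e, u, l, l, j, u, l, l] (4 distinct), len 12
add z: window [u, l, l, j, u, l, l, z] (4 distinct), len 8
add e: window [u, l, l, z, e] (4 distinct), len 5
add z: window [u, l, l, z, e, z] (4 distinct), len 6
add l: window [u, l, l, z, e, z, l] (4 distinct), len 7
add j: window [l, l, z, e, z, l, j] (4 distinct), len 7
Longest length with ≤4 distinct: 12.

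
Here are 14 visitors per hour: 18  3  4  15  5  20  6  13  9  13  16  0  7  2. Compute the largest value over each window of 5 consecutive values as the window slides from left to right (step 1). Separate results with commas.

18, 20, 20, 20, 20, 20, 16, 16, 16, 16

(18, 3, 4, 15, 5) → max 18
(3, 4, 15, 5, 20) → max 20
(4, 15, 5, 20, 6) → max 20
(15, 5, 20, 6, 13) → max 20
(5, 20, 6, 13, 9) → max 20
(20, 6, 13, 9, 13) → max 20
(6, 13, 9, 13, 16) → max 16
(13, 9, 13, 16, 0) → max 16
(9, 13, 16, 0, 7) → max 16
(13, 16, 0, 7, 2) → max 16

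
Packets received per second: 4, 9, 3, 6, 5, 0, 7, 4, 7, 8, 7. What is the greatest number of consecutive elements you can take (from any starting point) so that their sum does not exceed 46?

9

→ 4: sum 4, len 1
→ 9: sum 13, len 2
→ 3: sum 16, len 3
→ 6: sum 22, len 4
→ 5: sum 27, len 5
→ 0: sum 27, len 6
→ 7: sum 34, len 7
→ 4: sum 38, len 8
→ 7: sum 45, len 9
→ 8 (dropped 4, 9): sum 40, len 8
→ 7 (dropped 3): sum 44, len 8
Longest length seen: 9.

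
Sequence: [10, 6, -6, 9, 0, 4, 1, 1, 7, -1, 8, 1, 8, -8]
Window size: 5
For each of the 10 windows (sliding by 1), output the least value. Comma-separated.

-6, -6, -6, 0, 0, -1, -1, -1, -1, -8

10 6 -6 9 0 → min -6
6 -6 9 0 4 → min -6
-6 9 0 4 1 → min -6
9 0 4 1 1 → min 0
0 4 1 1 7 → min 0
4 1 1 7 -1 → min -1
1 1 7 -1 8 → min -1
1 7 -1 8 1 → min -1
7 -1 8 1 8 → min -1
-1 8 1 8 -8 → min -8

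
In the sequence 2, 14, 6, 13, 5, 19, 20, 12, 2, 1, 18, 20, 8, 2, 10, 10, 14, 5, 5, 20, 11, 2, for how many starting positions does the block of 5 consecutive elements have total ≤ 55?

13

2 14 6 13 5 → sum 40  ≤ 55 ✓
14 6 13 5 19 → sum 57
6 13 5 19 20 → sum 63
13 5 19 20 12 → sum 69
5 19 20 12 2 → sum 58
19 20 12 2 1 → sum 54  ≤ 55 ✓
20 12 2 1 18 → sum 53  ≤ 55 ✓
12 2 1 18 20 → sum 53  ≤ 55 ✓
2 1 18 20 8 → sum 49  ≤ 55 ✓
1 18 20 8 2 → sum 49  ≤ 55 ✓
18 20 8 2 10 → sum 58
20 8 2 10 10 → sum 50  ≤ 55 ✓
8 2 10 10 14 → sum 44  ≤ 55 ✓
2 10 10 14 5 → sum 41  ≤ 55 ✓
10 10 14 5 5 → sum 44  ≤ 55 ✓
10 14 5 5 20 → sum 54  ≤ 55 ✓
14 5 5 20 11 → sum 55  ≤ 55 ✓
5 5 20 11 2 → sum 43  ≤ 55 ✓
13 windows satisfy the condition.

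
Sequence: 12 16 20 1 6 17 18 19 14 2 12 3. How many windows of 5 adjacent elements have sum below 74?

(12, 16, 20, 1, 6) → sum 55  < 74 ✓
(16, 20, 1, 6, 17) → sum 60  < 74 ✓
(20, 1, 6, 17, 18) → sum 62  < 74 ✓
(1, 6, 17, 18, 19) → sum 61  < 74 ✓
(6, 17, 18, 19, 14) → sum 74
(17, 18, 19, 14, 2) → sum 70  < 74 ✓
(18, 19, 14, 2, 12) → sum 65  < 74 ✓
(19, 14, 2, 12, 3) → sum 50  < 74 ✓
7 windows satisfy the condition.

7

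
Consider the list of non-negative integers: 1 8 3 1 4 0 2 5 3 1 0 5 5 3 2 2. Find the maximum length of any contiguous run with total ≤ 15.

7

[1] sum 1 len 1
[1, 8] sum 9 len 2
[1, 8, 3] sum 12 len 3
[1, 8, 3, 1] sum 13 len 4
[3, 1, 4] sum 8 len 3
[3, 1, 4, 0] sum 8 len 4
[3, 1, 4, 0, 2] sum 10 len 5
[3, 1, 4, 0, 2, 5] sum 15 len 6
[1, 4, 0, 2, 5, 3] sum 15 len 6
[4, 0, 2, 5, 3, 1] sum 15 len 6
[4, 0, 2, 5, 3, 1, 0] sum 15 len 7
[5, 3, 1, 0, 5] sum 14 len 5
[3, 1, 0, 5, 5] sum 14 len 5
[1, 0, 5, 5, 3] sum 14 len 5
[0, 5, 5, 3, 2] sum 15 len 5
[5, 3, 2, 2] sum 12 len 4
Longest length seen: 7.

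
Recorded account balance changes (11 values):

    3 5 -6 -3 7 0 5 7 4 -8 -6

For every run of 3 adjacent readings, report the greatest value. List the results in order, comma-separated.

Sliding a size-3 window across the 11 values:
3 5 -6 → max 5
5 -6 -3 → max 5
-6 -3 7 → max 7
-3 7 0 → max 7
7 0 5 → max 7
0 5 7 → max 7
5 7 4 → max 7
7 4 -8 → max 7
4 -8 -6 → max 4

5, 5, 7, 7, 7, 7, 7, 7, 4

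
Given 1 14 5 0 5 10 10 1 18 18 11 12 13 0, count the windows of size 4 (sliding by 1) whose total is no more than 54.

10

1 14 5 0 → sum 20  ≤ 54 ✓
14 5 0 5 → sum 24  ≤ 54 ✓
5 0 5 10 → sum 20  ≤ 54 ✓
0 5 10 10 → sum 25  ≤ 54 ✓
5 10 10 1 → sum 26  ≤ 54 ✓
10 10 1 18 → sum 39  ≤ 54 ✓
10 1 18 18 → sum 47  ≤ 54 ✓
1 18 18 11 → sum 48  ≤ 54 ✓
18 18 11 12 → sum 59
18 11 12 13 → sum 54  ≤ 54 ✓
11 12 13 0 → sum 36  ≤ 54 ✓
10 windows satisfy the condition.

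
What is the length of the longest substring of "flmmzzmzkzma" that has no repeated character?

add f: [f] len 1
add l: [f, l] len 2
add m: [f, l, m] len 3
add m (repeat m, move left end past it): [m] len 1
add z: [m, z] len 2
add z (repeat z, move left end past it): [z] len 1
add m: [z, m] len 2
add z (repeat z, move left end past it): [m, z] len 2
add k: [m, z, k] len 3
add z (repeat z, move left end past it): [k, z] len 2
add m: [k, z, m] len 3
add a: [k, z, m, a] len 4
Longest all-distinct length: 4.

4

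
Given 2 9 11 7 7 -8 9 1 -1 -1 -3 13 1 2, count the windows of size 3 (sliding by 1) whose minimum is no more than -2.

2 9 11 → min 2
9 11 7 → min 7
11 7 7 → min 7
7 7 -8 → min -8  ≤ -2 ✓
7 -8 9 → min -8  ≤ -2 ✓
-8 9 1 → min -8  ≤ -2 ✓
9 1 -1 → min -1
1 -1 -1 → min -1
-1 -1 -3 → min -3  ≤ -2 ✓
-1 -3 13 → min -3  ≤ -2 ✓
-3 13 1 → min -3  ≤ -2 ✓
13 1 2 → min 1
6 windows satisfy the condition.

6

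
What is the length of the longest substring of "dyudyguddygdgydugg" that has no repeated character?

[d] len 1
[d, y] len 2
[d, y, u] len 3
[y, u, d] len 3
[u, d, y] len 3
[u, d, y, g] len 4
[d, y, g, u] len 4
[y, g, u, d] len 4
[d] len 1
[d, y] len 2
[d, y, g] len 3
[y, g, d] len 3
[d, g] len 2
[d, g, y] len 3
[g, y, d] len 3
[g, y, d, u] len 4
[y, d, u, g] len 4
[g] len 1
Longest all-distinct length: 4.

4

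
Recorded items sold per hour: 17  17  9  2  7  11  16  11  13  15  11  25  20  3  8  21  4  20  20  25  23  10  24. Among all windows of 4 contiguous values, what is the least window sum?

Each size-4 window and its sum:
[17, 17, 9, 2] → sum 45
[17, 9, 2, 7] → sum 35
[9, 2, 7, 11] → sum 29
[2, 7, 11, 16] → sum 36
[7, 11, 16, 11] → sum 45
[11, 16, 11, 13] → sum 51
[16, 11, 13, 15] → sum 55
[11, 13, 15, 11] → sum 50
[13, 15, 11, 25] → sum 64
[15, 11, 25, 20] → sum 71
[11, 25, 20, 3] → sum 59
[25, 20, 3, 8] → sum 56
[20, 3, 8, 21] → sum 52
[3, 8, 21, 4] → sum 36
[8, 21, 4, 20] → sum 53
[21, 4, 20, 20] → sum 65
[4, 20, 20, 25] → sum 69
[20, 20, 25, 23] → sum 88
[20, 25, 23, 10] → sum 78
[25, 23, 10, 24] → sum 82
Least of these is 29.

29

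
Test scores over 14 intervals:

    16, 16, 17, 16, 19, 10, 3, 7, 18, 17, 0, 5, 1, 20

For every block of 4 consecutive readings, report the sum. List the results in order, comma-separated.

(16, 16, 17, 16) → sum 65
(16, 17, 16, 19) → sum 68
(17, 16, 19, 10) → sum 62
(16, 19, 10, 3) → sum 48
(19, 10, 3, 7) → sum 39
(10, 3, 7, 18) → sum 38
(3, 7, 18, 17) → sum 45
(7, 18, 17, 0) → sum 42
(18, 17, 0, 5) → sum 40
(17, 0, 5, 1) → sum 23
(0, 5, 1, 20) → sum 26

65, 68, 62, 48, 39, 38, 45, 42, 40, 23, 26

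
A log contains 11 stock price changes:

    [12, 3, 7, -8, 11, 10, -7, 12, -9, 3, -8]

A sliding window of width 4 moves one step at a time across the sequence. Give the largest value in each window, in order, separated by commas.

[12, 3, 7, -8] → max 12
[3, 7, -8, 11] → max 11
[7, -8, 11, 10] → max 11
[-8, 11, 10, -7] → max 11
[11, 10, -7, 12] → max 12
[10, -7, 12, -9] → max 12
[-7, 12, -9, 3] → max 12
[12, -9, 3, -8] → max 12

12, 11, 11, 11, 12, 12, 12, 12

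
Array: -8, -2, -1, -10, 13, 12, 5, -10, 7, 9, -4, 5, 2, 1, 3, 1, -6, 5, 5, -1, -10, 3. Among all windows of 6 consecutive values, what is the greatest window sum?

Each size-6 window and its sum:
[-8, -2, -1, -10, 13, 12] → sum 4
[-2, -1, -10, 13, 12, 5] → sum 17
[-1, -10, 13, 12, 5, -10] → sum 9
[-10, 13, 12, 5, -10, 7] → sum 17
[13, 12, 5, -10, 7, 9] → sum 36
[12, 5, -10, 7, 9, -4] → sum 19
[5, -10, 7, 9, -4, 5] → sum 12
[-10, 7, 9, -4, 5, 2] → sum 9
[7, 9, -4, 5, 2, 1] → sum 20
[9, -4, 5, 2, 1, 3] → sum 16
[-4, 5, 2, 1, 3, 1] → sum 8
[5, 2, 1, 3, 1, -6] → sum 6
[2, 1, 3, 1, -6, 5] → sum 6
[1, 3, 1, -6, 5, 5] → sum 9
[3, 1, -6, 5, 5, -1] → sum 7
[1, -6, 5, 5, -1, -10] → sum -6
[-6, 5, 5, -1, -10, 3] → sum -4
Greatest of these is 36.

36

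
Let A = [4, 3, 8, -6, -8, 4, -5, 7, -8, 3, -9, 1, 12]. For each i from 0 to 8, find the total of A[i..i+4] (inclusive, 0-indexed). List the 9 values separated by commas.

1, 1, -7, -8, -10, 1, -12, -6, -1

[4, 3, 8, -6, -8] → sum 1
[3, 8, -6, -8, 4] → sum 1
[8, -6, -8, 4, -5] → sum -7
[-6, -8, 4, -5, 7] → sum -8
[-8, 4, -5, 7, -8] → sum -10
[4, -5, 7, -8, 3] → sum 1
[-5, 7, -8, 3, -9] → sum -12
[7, -8, 3, -9, 1] → sum -6
[-8, 3, -9, 1, 12] → sum -1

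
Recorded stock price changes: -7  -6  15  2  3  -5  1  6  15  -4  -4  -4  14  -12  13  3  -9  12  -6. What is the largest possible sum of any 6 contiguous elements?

(-7, -6, 15, 2, 3, -5) → sum 2
(-6, 15, 2, 3, -5, 1) → sum 10
(15, 2, 3, -5, 1, 6) → sum 22
(2, 3, -5, 1, 6, 15) → sum 22
(3, -5, 1, 6, 15, -4) → sum 16
(-5, 1, 6, 15, -4, -4) → sum 9
(1, 6, 15, -4, -4, -4) → sum 10
(6, 15, -4, -4, -4, 14) → sum 23
(15, -4, -4, -4, 14, -12) → sum 5
(-4, -4, -4, 14, -12, 13) → sum 3
(-4, -4, 14, -12, 13, 3) → sum 10
(-4, 14, -12, 13, 3, -9) → sum 5
(14, -12, 13, 3, -9, 12) → sum 21
(-12, 13, 3, -9, 12, -6) → sum 1
Largest of these is 23.

23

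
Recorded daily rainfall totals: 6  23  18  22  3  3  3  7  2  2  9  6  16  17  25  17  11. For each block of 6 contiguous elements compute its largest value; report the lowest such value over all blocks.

7

Each size-6 window and its max:
6 23 18 22 3 3 → max 23
23 18 22 3 3 3 → max 23
18 22 3 3 3 7 → max 22
22 3 3 3 7 2 → max 22
3 3 3 7 2 2 → max 7
3 3 7 2 2 9 → max 9
3 7 2 2 9 6 → max 9
7 2 2 9 6 16 → max 16
2 2 9 6 16 17 → max 17
2 9 6 16 17 25 → max 25
9 6 16 17 25 17 → max 25
6 16 17 25 17 11 → max 25
Lowest of these is 7.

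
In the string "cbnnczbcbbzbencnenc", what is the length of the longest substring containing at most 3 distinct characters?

8

add c: window [c] (1 distinct), len 1
add b: window [c, b] (2 distinct), len 2
add n: window [c, b, n] (3 distinct), len 3
add n: window [c, b, n, n] (3 distinct), len 4
add c: window [c, b, n, n, c] (3 distinct), len 5
add z: window [n, n, c, z] (3 distinct), len 4
add b: window [c, z, b] (3 distinct), len 3
add c: window [c, z, b, c] (3 distinct), len 4
add b: window [c, z, b, c, b] (3 distinct), len 5
add b: window [c, z, b, c, b, b] (3 distinct), len 6
add z: window [c, z, b, c, b, b, z] (3 distinct), len 7
add b: window [c, z, b, c, b, b, z, b] (3 distinct), len 8
add e: window [b, b, z, b, e] (3 distinct), len 5
add n: window [b, e, n] (3 distinct), len 3
add c: window [e, n, c] (3 distinct), len 3
add n: window [e, n, c, n] (3 distinct), len 4
add e: window [e, n, c, n, e] (3 distinct), len 5
add n: window [e, n, c, n, e, n] (3 distinct), len 6
add c: window [e, n, c, n, e, n, c] (3 distinct), len 7
Longest length with ≤3 distinct: 8.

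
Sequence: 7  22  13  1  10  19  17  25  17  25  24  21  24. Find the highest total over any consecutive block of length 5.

[7, 22, 13, 1, 10] → sum 53
[22, 13, 1, 10, 19] → sum 65
[13, 1, 10, 19, 17] → sum 60
[1, 10, 19, 17, 25] → sum 72
[10, 19, 17, 25, 17] → sum 88
[19, 17, 25, 17, 25] → sum 103
[17, 25, 17, 25, 24] → sum 108
[25, 17, 25, 24, 21] → sum 112
[17, 25, 24, 21, 24] → sum 111
Highest of these is 112.

112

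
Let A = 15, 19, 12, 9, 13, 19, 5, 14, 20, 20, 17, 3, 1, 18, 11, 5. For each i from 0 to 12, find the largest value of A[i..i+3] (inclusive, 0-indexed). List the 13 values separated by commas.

(15, 19, 12, 9) → max 19
(19, 12, 9, 13) → max 19
(12, 9, 13, 19) → max 19
(9, 13, 19, 5) → max 19
(13, 19, 5, 14) → max 19
(19, 5, 14, 20) → max 20
(5, 14, 20, 20) → max 20
(14, 20, 20, 17) → max 20
(20, 20, 17, 3) → max 20
(20, 17, 3, 1) → max 20
(17, 3, 1, 18) → max 18
(3, 1, 18, 11) → max 18
(1, 18, 11, 5) → max 18

19, 19, 19, 19, 19, 20, 20, 20, 20, 20, 18, 18, 18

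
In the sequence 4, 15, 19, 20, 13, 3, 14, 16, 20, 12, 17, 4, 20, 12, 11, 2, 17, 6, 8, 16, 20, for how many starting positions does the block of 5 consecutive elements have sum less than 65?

(4, 15, 19, 20, 13) → sum 71
(15, 19, 20, 13, 3) → sum 70
(19, 20, 13, 3, 14) → sum 69
(20, 13, 3, 14, 16) → sum 66
(13, 3, 14, 16, 20) → sum 66
(3, 14, 16, 20, 12) → sum 65
(14, 16, 20, 12, 17) → sum 79
(16, 20, 12, 17, 4) → sum 69
(20, 12, 17, 4, 20) → sum 73
(12, 17, 4, 20, 12) → sum 65
(17, 4, 20, 12, 11) → sum 64  < 65 ✓
(4, 20, 12, 11, 2) → sum 49  < 65 ✓
(20, 12, 11, 2, 17) → sum 62  < 65 ✓
(12, 11, 2, 17, 6) → sum 48  < 65 ✓
(11, 2, 17, 6, 8) → sum 44  < 65 ✓
(2, 17, 6, 8, 16) → sum 49  < 65 ✓
(17, 6, 8, 16, 20) → sum 67
6 windows satisfy the condition.

6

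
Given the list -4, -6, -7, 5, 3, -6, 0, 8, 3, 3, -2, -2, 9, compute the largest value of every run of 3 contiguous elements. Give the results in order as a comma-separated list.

-4, 5, 5, 5, 3, 8, 8, 8, 3, 3, 9

[-4, -6, -7] → max -4
[-6, -7, 5] → max 5
[-7, 5, 3] → max 5
[5, 3, -6] → max 5
[3, -6, 0] → max 3
[-6, 0, 8] → max 8
[0, 8, 3] → max 8
[8, 3, 3] → max 8
[3, 3, -2] → max 3
[3, -2, -2] → max 3
[-2, -2, 9] → max 9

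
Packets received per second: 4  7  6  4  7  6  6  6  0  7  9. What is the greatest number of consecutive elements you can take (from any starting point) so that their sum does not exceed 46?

Extend to the right; shrink from the left whenever the sum exceeds 46:
[4] sum 4 len 1
[4, 7] sum 11 len 2
[4, 7, 6] sum 17 len 3
[4, 7, 6, 4] sum 21 len 4
[4, 7, 6, 4, 7] sum 28 len 5
[4, 7, 6, 4, 7, 6] sum 34 len 6
[4, 7, 6, 4, 7, 6, 6] sum 40 len 7
[4, 7, 6, 4, 7, 6, 6, 6] sum 46 len 8
[4, 7, 6, 4, 7, 6, 6, 6, 0] sum 46 len 9
[6, 4, 7, 6, 6, 6, 0, 7] sum 42 len 8
[4, 7, 6, 6, 6, 0, 7, 9] sum 45 len 8
Longest length seen: 9.

9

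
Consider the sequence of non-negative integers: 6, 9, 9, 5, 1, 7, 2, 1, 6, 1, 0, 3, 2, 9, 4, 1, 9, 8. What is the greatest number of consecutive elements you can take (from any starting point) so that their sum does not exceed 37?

12

→ 6: sum 6, len 1
→ 9: sum 15, len 2
→ 9: sum 24, len 3
→ 5: sum 29, len 4
→ 1: sum 30, len 5
→ 7: sum 37, len 6
→ 2 (dropped 6): sum 33, len 6
→ 1: sum 34, len 7
→ 6 (dropped 9): sum 31, len 7
→ 1: sum 32, len 8
→ 0: sum 32, len 9
→ 3: sum 35, len 10
→ 2: sum 37, len 11
→ 9 (dropped 9): sum 37, len 11
→ 4 (dropped 5): sum 36, len 11
→ 1: sum 37, len 12
→ 9 (dropped 1, 7, 2): sum 36, len 10
→ 8 (dropped 1, 6): sum 37, len 9
Longest length seen: 12.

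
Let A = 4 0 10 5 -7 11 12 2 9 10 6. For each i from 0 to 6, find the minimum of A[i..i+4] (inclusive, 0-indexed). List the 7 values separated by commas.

Sliding a size-5 window across the 11 values:
(4, 0, 10, 5, -7) → min -7
(0, 10, 5, -7, 11) → min -7
(10, 5, -7, 11, 12) → min -7
(5, -7, 11, 12, 2) → min -7
(-7, 11, 12, 2, 9) → min -7
(11, 12, 2, 9, 10) → min 2
(12, 2, 9, 10, 6) → min 2

-7, -7, -7, -7, -7, 2, 2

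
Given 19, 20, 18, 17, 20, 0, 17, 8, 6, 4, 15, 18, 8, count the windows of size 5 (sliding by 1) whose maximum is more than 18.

[19, 20, 18, 17, 20] → max 20  > 18 ✓
[20, 18, 17, 20, 0] → max 20  > 18 ✓
[18, 17, 20, 0, 17] → max 20  > 18 ✓
[17, 20, 0, 17, 8] → max 20  > 18 ✓
[20, 0, 17, 8, 6] → max 20  > 18 ✓
[0, 17, 8, 6, 4] → max 17
[17, 8, 6, 4, 15] → max 17
[8, 6, 4, 15, 18] → max 18
[6, 4, 15, 18, 8] → max 18
5 windows satisfy the condition.

5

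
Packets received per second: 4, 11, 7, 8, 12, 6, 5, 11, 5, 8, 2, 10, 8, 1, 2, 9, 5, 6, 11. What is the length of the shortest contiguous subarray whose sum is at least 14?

add 4: running sum 4 < 14
end 1: [4, 11] sum 15, len 2
end 2: [11, 7] sum 18, len 2
end 3: [7, 8] sum 15, len 2
end 4: [8, 12] sum 20, len 2
end 5: [12, 6] sum 18, len 2
end 6: [12, 6, 5] sum 23, len 3
end 7: [5, 11] sum 16, len 2
end 8: [11, 5] sum 16, len 2
end 9: [11, 5, 8] sum 24, len 3
end 10: [5, 8, 2] sum 15, len 3
end 11: [8, 2, 10] sum 20, len 3
end 12: [10, 8] sum 18, len 2
end 13: [10, 8, 1] sum 19, len 3
end 14: [10, 8, 1, 2] sum 21, len 4
end 15: [8, 1, 2, 9] sum 20, len 4
end 16: [9, 5] sum 14, len 2
end 17: [9, 5, 6] sum 20, len 3
end 18: [6, 11] sum 17, len 2
Shortest qualifying length: 2.

2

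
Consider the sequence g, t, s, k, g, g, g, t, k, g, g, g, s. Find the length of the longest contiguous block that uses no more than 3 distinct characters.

Extend right; when distinct count exceeds 3, shrink from the left:
add g: window [g] (1 distinct), len 1
add t: window [g, t] (2 distinct), len 2
add s: window [g, t, s] (3 distinct), len 3
add k: window [t, s, k] (3 distinct), len 3
add g: window [s, k, g] (3 distinct), len 3
add g: window [s, k, g, g] (3 distinct), len 4
add g: window [s, k, g, g, g] (3 distinct), len 5
add t: window [k, g, g, g, t] (3 distinct), len 5
add k: window [k, g, g, g, t, k] (3 distinct), len 6
add g: window [k, g, g, g, t, k, g] (3 distinct), len 7
add g: window [k, g, g, g, t, k, g, g] (3 distinct), len 8
add g: window [k, g, g, g, t, k, g, g, g] (3 distinct), len 9
add s: window [k, g, g, g, s] (3 distinct), len 5
Longest length with ≤3 distinct: 9.

9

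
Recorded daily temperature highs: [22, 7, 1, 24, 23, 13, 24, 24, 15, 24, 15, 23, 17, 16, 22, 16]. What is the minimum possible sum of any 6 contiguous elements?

Each size-6 window and its sum:
(22, 7, 1, 24, 23, 13) → sum 90
(7, 1, 24, 23, 13, 24) → sum 92
(1, 24, 23, 13, 24, 24) → sum 109
(24, 23, 13, 24, 24, 15) → sum 123
(23, 13, 24, 24, 15, 24) → sum 123
(13, 24, 24, 15, 24, 15) → sum 115
(24, 24, 15, 24, 15, 23) → sum 125
(24, 15, 24, 15, 23, 17) → sum 118
(15, 24, 15, 23, 17, 16) → sum 110
(24, 15, 23, 17, 16, 22) → sum 117
(15, 23, 17, 16, 22, 16) → sum 109
Minimum of these is 90.

90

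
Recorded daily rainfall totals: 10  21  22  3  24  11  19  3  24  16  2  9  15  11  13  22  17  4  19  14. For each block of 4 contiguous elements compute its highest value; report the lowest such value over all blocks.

10 21 22 3 → max 22
21 22 3 24 → max 24
22 3 24 11 → max 24
3 24 11 19 → max 24
24 11 19 3 → max 24
11 19 3 24 → max 24
19 3 24 16 → max 24
3 24 16 2 → max 24
24 16 2 9 → max 24
16 2 9 15 → max 16
2 9 15 11 → max 15
9 15 11 13 → max 15
15 11 13 22 → max 22
11 13 22 17 → max 22
13 22 17 4 → max 22
22 17 4 19 → max 22
17 4 19 14 → max 19
Lowest of these is 15.

15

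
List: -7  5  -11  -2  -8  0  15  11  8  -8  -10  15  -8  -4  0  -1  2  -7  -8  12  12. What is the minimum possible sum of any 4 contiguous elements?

Each size-4 window and its sum:
-7 5 -11 -2 → sum -15
5 -11 -2 -8 → sum -16
-11 -2 -8 0 → sum -21
-2 -8 0 15 → sum 5
-8 0 15 11 → sum 18
0 15 11 8 → sum 34
15 11 8 -8 → sum 26
11 8 -8 -10 → sum 1
8 -8 -10 15 → sum 5
-8 -10 15 -8 → sum -11
-10 15 -8 -4 → sum -7
15 -8 -4 0 → sum 3
-8 -4 0 -1 → sum -13
-4 0 -1 2 → sum -3
0 -1 2 -7 → sum -6
-1 2 -7 -8 → sum -14
2 -7 -8 12 → sum -1
-7 -8 12 12 → sum 9
Minimum of these is -21.

-21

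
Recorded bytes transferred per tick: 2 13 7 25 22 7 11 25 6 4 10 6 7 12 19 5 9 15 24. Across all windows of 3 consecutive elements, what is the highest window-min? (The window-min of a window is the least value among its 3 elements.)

9

Each size-3 window and its min:
[2, 13, 7] → min 2
[13, 7, 25] → min 7
[7, 25, 22] → min 7
[25, 22, 7] → min 7
[22, 7, 11] → min 7
[7, 11, 25] → min 7
[11, 25, 6] → min 6
[25, 6, 4] → min 4
[6, 4, 10] → min 4
[4, 10, 6] → min 4
[10, 6, 7] → min 6
[6, 7, 12] → min 6
[7, 12, 19] → min 7
[12, 19, 5] → min 5
[19, 5, 9] → min 5
[5, 9, 15] → min 5
[9, 15, 24] → min 9
Highest of these is 9.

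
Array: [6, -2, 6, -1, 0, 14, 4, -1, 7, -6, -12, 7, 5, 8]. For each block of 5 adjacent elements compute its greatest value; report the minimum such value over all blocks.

Each size-5 window and its max:
(6, -2, 6, -1, 0) → max 6
(-2, 6, -1, 0, 14) → max 14
(6, -1, 0, 14, 4) → max 14
(-1, 0, 14, 4, -1) → max 14
(0, 14, 4, -1, 7) → max 14
(14, 4, -1, 7, -6) → max 14
(4, -1, 7, -6, -12) → max 7
(-1, 7, -6, -12, 7) → max 7
(7, -6, -12, 7, 5) → max 7
(-6, -12, 7, 5, 8) → max 8
Minimum of these is 6.

6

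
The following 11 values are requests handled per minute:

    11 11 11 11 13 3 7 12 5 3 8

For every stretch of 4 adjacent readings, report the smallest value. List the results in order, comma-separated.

Sliding a size-4 window across the 11 values:
(11, 11, 11, 11) → min 11
(11, 11, 11, 13) → min 11
(11, 11, 13, 3) → min 3
(11, 13, 3, 7) → min 3
(13, 3, 7, 12) → min 3
(3, 7, 12, 5) → min 3
(7, 12, 5, 3) → min 3
(12, 5, 3, 8) → min 3

11, 11, 3, 3, 3, 3, 3, 3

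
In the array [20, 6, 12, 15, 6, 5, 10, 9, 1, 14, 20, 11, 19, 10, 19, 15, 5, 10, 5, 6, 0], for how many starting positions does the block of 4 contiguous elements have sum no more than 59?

15

[20, 6, 12, 15] → sum 53  ≤ 59 ✓
[6, 12, 15, 6] → sum 39  ≤ 59 ✓
[12, 15, 6, 5] → sum 38  ≤ 59 ✓
[15, 6, 5, 10] → sum 36  ≤ 59 ✓
[6, 5, 10, 9] → sum 30  ≤ 59 ✓
[5, 10, 9, 1] → sum 25  ≤ 59 ✓
[10, 9, 1, 14] → sum 34  ≤ 59 ✓
[9, 1, 14, 20] → sum 44  ≤ 59 ✓
[1, 14, 20, 11] → sum 46  ≤ 59 ✓
[14, 20, 11, 19] → sum 64
[20, 11, 19, 10] → sum 60
[11, 19, 10, 19] → sum 59  ≤ 59 ✓
[19, 10, 19, 15] → sum 63
[10, 19, 15, 5] → sum 49  ≤ 59 ✓
[19, 15, 5, 10] → sum 49  ≤ 59 ✓
[15, 5, 10, 5] → sum 35  ≤ 59 ✓
[5, 10, 5, 6] → sum 26  ≤ 59 ✓
[10, 5, 6, 0] → sum 21  ≤ 59 ✓
15 windows satisfy the condition.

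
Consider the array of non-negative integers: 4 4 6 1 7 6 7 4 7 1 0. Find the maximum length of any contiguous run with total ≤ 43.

→ 4: sum 4, len 1
→ 4: sum 8, len 2
→ 6: sum 14, len 3
→ 1: sum 15, len 4
→ 7: sum 22, len 5
→ 6: sum 28, len 6
→ 7: sum 35, len 7
→ 4: sum 39, len 8
→ 7 (dropped 4): sum 42, len 8
→ 1: sum 43, len 9
→ 0: sum 43, len 10
Longest length seen: 10.

10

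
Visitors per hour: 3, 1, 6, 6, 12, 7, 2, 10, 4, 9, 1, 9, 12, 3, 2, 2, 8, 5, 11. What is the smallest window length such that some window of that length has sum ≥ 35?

5

add 3: running sum 3 < 35
add 1: running sum 4 < 35
add 6: running sum 10 < 35
add 6: running sum 16 < 35
add 12: running sum 28 < 35
add 7: shortest ending here [3, 1, 6, 6, 12, 7] sum 35, len 6
add 2: shortest ending here [3, 1, 6, 6, 12, 7, 2] sum 37, len 7
add 10: shortest ending here [6, 12, 7, 2, 10] sum 37, len 5
add 4: shortest ending here [12, 7, 2, 10, 4] sum 35, len 5
add 9: shortest ending here [12, 7, 2, 10, 4, 9] sum 44, len 6
add 1: shortest ending here [12, 7, 2, 10, 4, 9, 1] sum 45, len 7
add 9: shortest ending here [2, 10, 4, 9, 1, 9] sum 35, len 6
add 12: shortest ending here [4, 9, 1, 9, 12] sum 35, len 5
add 3: shortest ending here [4, 9, 1, 9, 12, 3] sum 38, len 6
add 2: shortest ending here [9, 1, 9, 12, 3, 2] sum 36, len 6
add 2: shortest ending here [9, 1, 9, 12, 3, 2, 2] sum 38, len 7
add 8: shortest ending here [9, 12, 3, 2, 2, 8] sum 36, len 6
add 5: shortest ending here [9, 12, 3, 2, 2, 8, 5] sum 41, len 7
add 11: shortest ending here [12, 3, 2, 2, 8, 5, 11] sum 43, len 7
Shortest qualifying length: 5.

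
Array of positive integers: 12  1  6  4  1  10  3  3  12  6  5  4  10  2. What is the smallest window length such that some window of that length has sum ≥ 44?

Extend right; whenever the sum reaches 44, record the length and shrink from the left:
add 12: running sum 12 < 44
add 1: running sum 13 < 44
add 6: running sum 19 < 44
add 4: running sum 23 < 44
add 1: running sum 24 < 44
add 10: running sum 34 < 44
add 3: running sum 37 < 44
add 3: running sum 40 < 44
end 8: [12, 1, 6, 4, 1, 10, 3, 3, 12] sum 52, len 9
end 9: [6, 4, 1, 10, 3, 3, 12, 6] sum 45, len 8
end 10: [4, 1, 10, 3, 3, 12, 6, 5] sum 44, len 8
end 11: [1, 10, 3, 3, 12, 6, 5, 4] sum 44, len 8
end 12: [10, 3, 3, 12, 6, 5, 4, 10] sum 53, len 8
end 13: [3, 3, 12, 6, 5, 4, 10, 2] sum 45, len 8
Shortest qualifying length: 8.

8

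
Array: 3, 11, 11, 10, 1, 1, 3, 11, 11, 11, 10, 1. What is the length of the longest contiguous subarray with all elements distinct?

add 3: [3] len 1
add 11: [3, 11] len 2
add 11 (repeat 11, move left end past it): [11] len 1
add 10: [11, 10] len 2
add 1: [11, 10, 1] len 3
add 1 (repeat 1, move left end past it): [1] len 1
add 3: [1, 3] len 2
add 11: [1, 3, 11] len 3
add 11 (repeat 11, move left end past it): [11] len 1
add 11 (repeat 11, move left end past it): [11] len 1
add 10: [11, 10] len 2
add 1: [11, 10, 1] len 3
Longest all-distinct length: 3.

3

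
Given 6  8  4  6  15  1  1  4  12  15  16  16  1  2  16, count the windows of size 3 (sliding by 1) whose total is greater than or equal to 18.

10

(6, 8, 4) → sum 18  ≥ 18 ✓
(8, 4, 6) → sum 18  ≥ 18 ✓
(4, 6, 15) → sum 25  ≥ 18 ✓
(6, 15, 1) → sum 22  ≥ 18 ✓
(15, 1, 1) → sum 17
(1, 1, 4) → sum 6
(1, 4, 12) → sum 17
(4, 12, 15) → sum 31  ≥ 18 ✓
(12, 15, 16) → sum 43  ≥ 18 ✓
(15, 16, 16) → sum 47  ≥ 18 ✓
(16, 16, 1) → sum 33  ≥ 18 ✓
(16, 1, 2) → sum 19  ≥ 18 ✓
(1, 2, 16) → sum 19  ≥ 18 ✓
10 windows satisfy the condition.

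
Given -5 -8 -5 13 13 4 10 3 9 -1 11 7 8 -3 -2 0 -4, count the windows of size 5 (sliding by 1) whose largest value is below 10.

2

-5 -8 -5 13 13 → max 13
-8 -5 13 13 4 → max 13
-5 13 13 4 10 → max 13
13 13 4 10 3 → max 13
13 4 10 3 9 → max 13
4 10 3 9 -1 → max 10
10 3 9 -1 11 → max 11
3 9 -1 11 7 → max 11
9 -1 11 7 8 → max 11
-1 11 7 8 -3 → max 11
11 7 8 -3 -2 → max 11
7 8 -3 -2 0 → max 8  < 10 ✓
8 -3 -2 0 -4 → max 8  < 10 ✓
2 windows satisfy the condition.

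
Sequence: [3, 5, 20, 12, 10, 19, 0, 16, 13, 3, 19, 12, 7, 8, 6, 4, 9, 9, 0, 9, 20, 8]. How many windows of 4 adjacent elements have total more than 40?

3 5 20 12 → sum 40
5 20 12 10 → sum 47  > 40 ✓
20 12 10 19 → sum 61  > 40 ✓
12 10 19 0 → sum 41  > 40 ✓
10 19 0 16 → sum 45  > 40 ✓
19 0 16 13 → sum 48  > 40 ✓
0 16 13 3 → sum 32
16 13 3 19 → sum 51  > 40 ✓
13 3 19 12 → sum 47  > 40 ✓
3 19 12 7 → sum 41  > 40 ✓
19 12 7 8 → sum 46  > 40 ✓
12 7 8 6 → sum 33
7 8 6 4 → sum 25
8 6 4 9 → sum 27
6 4 9 9 → sum 28
4 9 9 0 → sum 22
9 9 0 9 → sum 27
9 0 9 20 → sum 38
0 9 20 8 → sum 37
9 windows satisfy the condition.

9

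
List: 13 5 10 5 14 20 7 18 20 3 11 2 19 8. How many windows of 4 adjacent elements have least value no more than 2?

[13, 5, 10, 5] → min 5
[5, 10, 5, 14] → min 5
[10, 5, 14, 20] → min 5
[5, 14, 20, 7] → min 5
[14, 20, 7, 18] → min 7
[20, 7, 18, 20] → min 7
[7, 18, 20, 3] → min 3
[18, 20, 3, 11] → min 3
[20, 3, 11, 2] → min 2  ≤ 2 ✓
[3, 11, 2, 19] → min 2  ≤ 2 ✓
[11, 2, 19, 8] → min 2  ≤ 2 ✓
3 windows satisfy the condition.

3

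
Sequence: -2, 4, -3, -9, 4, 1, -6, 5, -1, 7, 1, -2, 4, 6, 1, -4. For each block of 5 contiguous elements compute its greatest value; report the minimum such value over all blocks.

4

-2 4 -3 -9 4 → max 4
4 -3 -9 4 1 → max 4
-3 -9 4 1 -6 → max 4
-9 4 1 -6 5 → max 5
4 1 -6 5 -1 → max 5
1 -6 5 -1 7 → max 7
-6 5 -1 7 1 → max 7
5 -1 7 1 -2 → max 7
-1 7 1 -2 4 → max 7
7 1 -2 4 6 → max 7
1 -2 4 6 1 → max 6
-2 4 6 1 -4 → max 6
Minimum of these is 4.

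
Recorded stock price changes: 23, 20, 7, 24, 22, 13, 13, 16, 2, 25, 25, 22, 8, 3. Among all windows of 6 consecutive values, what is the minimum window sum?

23 20 7 24 22 13 → sum 109
20 7 24 22 13 13 → sum 99
7 24 22 13 13 16 → sum 95
24 22 13 13 16 2 → sum 90
22 13 13 16 2 25 → sum 91
13 13 16 2 25 25 → sum 94
13 16 2 25 25 22 → sum 103
16 2 25 25 22 8 → sum 98
2 25 25 22 8 3 → sum 85
Minimum of these is 85.

85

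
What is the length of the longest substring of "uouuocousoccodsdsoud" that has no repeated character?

4

[u] len 1
[u, o] len 2
[o, u] len 2
[u] len 1
[u, o] len 2
[u, o, c] len 3
[c, o] len 2
[c, o, u] len 3
[c, o, u, s] len 4
[u, s, o] len 3
[u, s, o, c] len 4
[c] len 1
[c, o] len 2
[c, o, d] len 3
[c, o, d, s] len 4
[s, d] len 2
[d, s] len 2
[d, s, o] len 3
[d, s, o, u] len 4
[s, o, u, d] len 4
Longest all-distinct length: 4.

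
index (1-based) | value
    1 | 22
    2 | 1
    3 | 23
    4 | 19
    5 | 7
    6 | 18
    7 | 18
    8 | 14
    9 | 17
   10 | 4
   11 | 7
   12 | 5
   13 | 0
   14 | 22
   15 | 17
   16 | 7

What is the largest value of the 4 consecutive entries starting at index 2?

Elements at indices 2..5: 1, 23, 19, 7
max(1, 23, 19, 7) = 23

23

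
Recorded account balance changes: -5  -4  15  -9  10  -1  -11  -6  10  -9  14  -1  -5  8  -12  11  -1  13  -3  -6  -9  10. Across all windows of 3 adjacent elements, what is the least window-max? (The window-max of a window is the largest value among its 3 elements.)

-3

Window maxs for each of the 20 positions:
-5 -4 15 → max 15
-4 15 -9 → max 15
15 -9 10 → max 15
-9 10 -1 → max 10
10 -1 -11 → max 10
-1 -11 -6 → max -1
-11 -6 10 → max 10
-6 10 -9 → max 10
10 -9 14 → max 14
-9 14 -1 → max 14
14 -1 -5 → max 14
-1 -5 8 → max 8
-5 8 -12 → max 8
8 -12 11 → max 11
-12 11 -1 → max 11
11 -1 13 → max 13
-1 13 -3 → max 13
13 -3 -6 → max 13
-3 -6 -9 → max -3
-6 -9 10 → max 10
Least of these is -3.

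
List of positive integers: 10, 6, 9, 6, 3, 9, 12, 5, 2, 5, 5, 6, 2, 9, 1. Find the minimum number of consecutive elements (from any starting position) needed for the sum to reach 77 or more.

12

add 10: running sum 10 < 77
add 6: running sum 16 < 77
add 9: running sum 25 < 77
add 6: running sum 31 < 77
add 3: running sum 34 < 77
add 9: running sum 43 < 77
add 12: running sum 55 < 77
add 5: running sum 60 < 77
add 2: running sum 62 < 77
add 5: running sum 67 < 77
add 5: running sum 72 < 77
end 11: [10, 6, 9, 6, 3, 9, 12, 5, 2, 5, 5, 6] sum 78, len 12
end 12: [10, 6, 9, 6, 3, 9, 12, 5, 2, 5, 5, 6, 2] sum 80, len 13
end 13: [6, 9, 6, 3, 9, 12, 5, 2, 5, 5, 6, 2, 9] sum 79, len 13
end 14: [6, 9, 6, 3, 9, 12, 5, 2, 5, 5, 6, 2, 9, 1] sum 80, len 14
Shortest qualifying length: 12.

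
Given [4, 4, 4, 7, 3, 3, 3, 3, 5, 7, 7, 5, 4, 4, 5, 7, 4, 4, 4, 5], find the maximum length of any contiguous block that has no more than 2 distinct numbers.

Extend right; when distinct count exceeds 2, shrink from the left:
[4] 1 distinct, len 1
[4, 4] 1 distinct, len 2
[4, 4, 4] 1 distinct, len 3
[4, 4, 4, 7] 2 distinct, len 4
[7, 3] 2 distinct, len 2
[7, 3, 3] 2 distinct, len 3
[7, 3, 3, 3] 2 distinct, len 4
[7, 3, 3, 3, 3] 2 distinct, len 5
[3, 3, 3, 3, 5] 2 distinct, len 5
[5, 7] 2 distinct, len 2
[5, 7, 7] 2 distinct, len 3
[5, 7, 7, 5] 2 distinct, len 4
[5, 4] 2 distinct, len 2
[5, 4, 4] 2 distinct, len 3
[5, 4, 4, 5] 2 distinct, len 4
[5, 7] 2 distinct, len 2
[7, 4] 2 distinct, len 2
[7, 4, 4] 2 distinct, len 3
[7, 4, 4, 4] 2 distinct, len 4
[4, 4, 4, 5] 2 distinct, len 4
Longest length with ≤2 distinct: 5.

5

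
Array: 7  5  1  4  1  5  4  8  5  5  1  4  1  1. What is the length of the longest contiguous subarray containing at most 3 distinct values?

[7] 1 distinct, len 1
[7, 5] 2 distinct, len 2
[7, 5, 1] 3 distinct, len 3
[5, 1, 4] 3 distinct, len 3
[5, 1, 4, 1] 3 distinct, len 4
[5, 1, 4, 1, 5] 3 distinct, len 5
[5, 1, 4, 1, 5, 4] 3 distinct, len 6
[5, 4, 8] 3 distinct, len 3
[5, 4, 8, 5] 3 distinct, len 4
[5, 4, 8, 5, 5] 3 distinct, len 5
[8, 5, 5, 1] 3 distinct, len 4
[5, 5, 1, 4] 3 distinct, len 4
[5, 5, 1, 4, 1] 3 distinct, len 5
[5, 5, 1, 4, 1, 1] 3 distinct, len 6
Longest length with ≤3 distinct: 6.

6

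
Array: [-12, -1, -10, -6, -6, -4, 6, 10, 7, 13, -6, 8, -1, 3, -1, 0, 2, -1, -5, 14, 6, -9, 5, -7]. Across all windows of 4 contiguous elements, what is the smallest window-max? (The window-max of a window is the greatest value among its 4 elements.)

-12 -1 -10 -6 → max -1
-1 -10 -6 -6 → max -1
-10 -6 -6 -4 → max -4
-6 -6 -4 6 → max 6
-6 -4 6 10 → max 10
-4 6 10 7 → max 10
6 10 7 13 → max 13
10 7 13 -6 → max 13
7 13 -6 8 → max 13
13 -6 8 -1 → max 13
-6 8 -1 3 → max 8
8 -1 3 -1 → max 8
-1 3 -1 0 → max 3
3 -1 0 2 → max 3
-1 0 2 -1 → max 2
0 2 -1 -5 → max 2
2 -1 -5 14 → max 14
-1 -5 14 6 → max 14
-5 14 6 -9 → max 14
14 6 -9 5 → max 14
6 -9 5 -7 → max 6
Smallest of these is -4.

-4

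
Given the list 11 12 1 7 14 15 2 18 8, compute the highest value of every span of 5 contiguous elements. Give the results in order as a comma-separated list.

11 12 1 7 14 → max 14
12 1 7 14 15 → max 15
1 7 14 15 2 → max 15
7 14 15 2 18 → max 18
14 15 2 18 8 → max 18

14, 15, 15, 18, 18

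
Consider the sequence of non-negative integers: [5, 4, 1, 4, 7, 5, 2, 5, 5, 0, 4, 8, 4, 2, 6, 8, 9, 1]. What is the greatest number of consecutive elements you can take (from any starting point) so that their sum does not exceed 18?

Extend to the right; shrink from the left whenever the sum exceeds 18:
→ 5: sum 5, len 1
→ 4: sum 9, len 2
→ 1: sum 10, len 3
→ 4: sum 14, len 4
→ 7 (dropped 5): sum 16, len 4
→ 5 (dropped 4): sum 17, len 4
→ 2 (dropped 1): sum 18, len 4
→ 5 (dropped 4, 7): sum 12, len 3
→ 5: sum 17, len 4
→ 0: sum 17, len 5
→ 4 (dropped 5): sum 16, len 5
→ 8 (dropped 2, 5): sum 17, len 4
→ 4 (dropped 5): sum 16, len 4
→ 2: sum 18, len 5
→ 6 (dropped 0, 4, 8): sum 12, len 3
→ 8 (dropped 4): sum 16, len 3
→ 9 (dropped 2, 6): sum 17, len 2
→ 1: sum 18, len 3
Longest length seen: 5.

5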